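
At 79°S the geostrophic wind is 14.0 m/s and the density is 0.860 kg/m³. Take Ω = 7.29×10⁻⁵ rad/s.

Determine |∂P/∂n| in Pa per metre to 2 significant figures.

Coriolis parameter at 79°S:
f = 2Ω sin φ = 2 × 7.29×10⁻⁵ × sin 79° = 1.43×10⁻⁴ s⁻¹
Geostrophic balance rearranged: |∂P/∂n| = f ρ V_g
|∂P/∂n| = 1.43×10⁻⁴ × 0.860 × 14.0 = 1.72×10⁻³ Pa/m

1.7×10⁻³ Pa/m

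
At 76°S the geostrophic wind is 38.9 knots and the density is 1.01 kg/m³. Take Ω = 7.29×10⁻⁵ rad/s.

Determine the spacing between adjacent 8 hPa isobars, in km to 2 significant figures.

Coriolis parameter at 76°S:
f = 2Ω sin φ = 2 × 7.29×10⁻⁵ × sin 76° = 1.41×10⁻⁴ s⁻¹
Wind speed in SI: 38.9 knots = 20.0 m/s
Geostrophic balance rearranged: |∂P/∂n| = f ρ V_g
|∂P/∂n| = 1.41×10⁻⁴ × 1.01 × 20.0 = 2.86×10⁻³ Pa/m
Isobar spacing: Δn = ΔP/|∂P/∂n| = 800 Pa / 2.86×10⁻³ Pa/m = 279782 m ≈ 280 km

280 km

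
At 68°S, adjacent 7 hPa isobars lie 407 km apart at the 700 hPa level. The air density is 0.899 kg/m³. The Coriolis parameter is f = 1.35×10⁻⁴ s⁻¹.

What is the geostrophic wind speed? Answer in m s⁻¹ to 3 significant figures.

14.2 m s⁻¹

Pressure gradient: |∂P/∂n| = 700 Pa / 407000 m = 1.72×10⁻³ Pa/m
Geostrophic balance (pressure-gradient force = Coriolis force):
V_g = (1/(fρ)) |∂P/∂n| = 1.72×10⁻³ / (1.35×10⁻⁴ × 0.899) = 14.2 m/s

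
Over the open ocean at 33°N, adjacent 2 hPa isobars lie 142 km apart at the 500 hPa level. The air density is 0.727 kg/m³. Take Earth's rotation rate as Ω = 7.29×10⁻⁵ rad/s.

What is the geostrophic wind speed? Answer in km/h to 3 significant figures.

87.8 km/h

Coriolis parameter at 33°N:
f = 2Ω sin φ = 2 × 7.29×10⁻⁵ × sin 33° = 7.94×10⁻⁵ s⁻¹
Pressure gradient: |∂P/∂n| = 200 Pa / 142000 m = 1.41×10⁻³ Pa/m
Geostrophic balance (pressure-gradient force = Coriolis force):
V_g = (1/(fρ)) |∂P/∂n| = 1.41×10⁻³ / (7.94×10⁻⁵ × 0.727) = 24.4 m/s
Converting: 24.4 m/s × 3.6 = 87.8 km/h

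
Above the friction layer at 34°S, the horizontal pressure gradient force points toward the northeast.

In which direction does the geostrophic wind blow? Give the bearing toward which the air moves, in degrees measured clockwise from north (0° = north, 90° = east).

315°

The pressure-gradient force points toward the northeast (bearing 045°).
Geostrophic balance: in the Southern Hemisphere the Coriolis force deflects motion to the left, so the geostrophic wind blows 90° to the left of the pressure-gradient force (low pressure on the right).
Rotating 045° by 90° counterclockwise gives 315° — the wind blows toward the northwest.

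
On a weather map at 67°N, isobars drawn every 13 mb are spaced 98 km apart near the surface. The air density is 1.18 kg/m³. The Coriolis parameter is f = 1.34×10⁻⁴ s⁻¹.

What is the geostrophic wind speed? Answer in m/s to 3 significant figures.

Pressure gradient: |∂P/∂n| = 1300 Pa / 98000 m = 1.33×10⁻² Pa/m
Geostrophic balance (pressure-gradient force = Coriolis force):
V_g = (1/(fρ)) |∂P/∂n| = 1.33×10⁻² / (1.34×10⁻⁴ × 1.18) = 83.9 m/s

83.9 m/s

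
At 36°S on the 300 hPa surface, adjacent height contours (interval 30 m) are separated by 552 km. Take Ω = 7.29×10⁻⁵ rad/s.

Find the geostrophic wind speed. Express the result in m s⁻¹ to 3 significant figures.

Coriolis parameter at 36°S:
f = 2Ω sin φ = 2 × 7.29×10⁻⁵ × sin 36° = 8.57×10⁻⁵ s⁻¹
Height gradient: |∂Z/∂n| = 30 m / 552000 m = 5.43×10⁻⁵
On a pressure surface, geostrophic balance gives V_g = (g/f)|∂Z/∂n|:
V_g = 9.81 × 5.43×10⁻⁵ / 8.57×10⁻⁵ = 6.22 m/s

6.22 m s⁻¹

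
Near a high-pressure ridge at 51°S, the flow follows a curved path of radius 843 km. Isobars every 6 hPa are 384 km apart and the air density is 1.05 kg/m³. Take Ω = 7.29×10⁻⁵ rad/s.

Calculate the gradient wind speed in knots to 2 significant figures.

Coriolis parameter at 51°S:
f = 2Ω sin φ = 2 × 7.29×10⁻⁵ × sin 51° = 1.13×10⁻⁴ s⁻¹
Pressure gradient: |∂P/∂n| = 600 Pa / 384000 m = 1.56×10⁻³ Pa/m
Geostrophic speed: V_g = |∂P/∂n|/(fρ) = 1.56×10⁻³/(1.13×10⁻⁴ × 1.05) = 13.1 m/s
Around a high, pressure-gradient force acts outward with centrifugal, so Coriolis balances both:
fV = (1/ρ)|∂P/∂n| + V²/R  →  V² − fR·V + fR·V_g = 0
With fR = 1.13×10⁻⁴ × 843×10³ m = 95.5 m/s:
V = [fR − √((fR)² − 4 fR V_g)]/2 = [95.5 − √(95.5² − 4×95.5×13.1)]/2 = 15.7 m/s
Supergeostrophic (V > V_g = 13.1 m/s), as expected around a high.
Converting: 15.7 m/s × 1.944 = 31 knots

31 knots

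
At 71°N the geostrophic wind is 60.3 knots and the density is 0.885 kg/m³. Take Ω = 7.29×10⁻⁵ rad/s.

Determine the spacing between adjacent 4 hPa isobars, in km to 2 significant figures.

Coriolis parameter at 71°N:
f = 2Ω sin φ = 2 × 7.29×10⁻⁵ × sin 71° = 1.38×10⁻⁴ s⁻¹
Wind speed in SI: 60.3 knots = 31.0 m/s
Geostrophic balance rearranged: |∂P/∂n| = f ρ V_g
|∂P/∂n| = 1.38×10⁻⁴ × 0.885 × 31.0 = 3.78×10⁻³ Pa/m
Isobar spacing: Δn = ΔP/|∂P/∂n| = 400 Pa / 3.78×10⁻³ Pa/m = 105690 m ≈ 110 km

110 km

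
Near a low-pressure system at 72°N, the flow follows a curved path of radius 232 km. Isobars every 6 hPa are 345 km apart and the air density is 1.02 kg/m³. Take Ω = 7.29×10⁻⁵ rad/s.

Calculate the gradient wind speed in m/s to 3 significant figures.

9.49 m/s

Coriolis parameter at 72°N:
f = 2Ω sin φ = 2 × 7.29×10⁻⁵ × sin 72° = 1.39×10⁻⁴ s⁻¹
Pressure gradient: |∂P/∂n| = 600 Pa / 345000 m = 1.74×10⁻³ Pa/m
Geostrophic speed: V_g = |∂P/∂n|/(fρ) = 1.74×10⁻³/(1.39×10⁻⁴ × 1.02) = 12.3 m/s
Around a low, centrifugal force acts outward with Coriolis, so pressure-gradient force balances both:
(1/ρ)|∂P/∂n| = fV + V²/R  →  V² + fR·V − fR·V_g = 0
With fR = 1.39×10⁻⁴ × 232×10³ m = 32.2 m/s:
V = [−fR + √((fR)² + 4 fR V_g)]/2 = [−32.2 + √(32.2² + 4×32.2×12.3)]/2 = 9.49 m/s
Subgeostrophic (V < V_g = 12.3 m/s), as expected around a low.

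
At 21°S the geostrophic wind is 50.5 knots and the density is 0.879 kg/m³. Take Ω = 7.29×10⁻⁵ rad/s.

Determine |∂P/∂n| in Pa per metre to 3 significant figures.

1.19×10⁻³ Pa/m

Coriolis parameter at 21°S:
f = 2Ω sin φ = 2 × 7.29×10⁻⁵ × sin 21° = 5.23×10⁻⁵ s⁻¹
Wind speed in SI: 50.5 knots = 26.0 m/s
Geostrophic balance rearranged: |∂P/∂n| = f ρ V_g
|∂P/∂n| = 5.23×10⁻⁵ × 0.879 × 26.0 = 1.19×10⁻³ Pa/m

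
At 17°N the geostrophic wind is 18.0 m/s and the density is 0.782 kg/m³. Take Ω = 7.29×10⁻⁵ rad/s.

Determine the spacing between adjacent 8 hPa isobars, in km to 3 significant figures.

Coriolis parameter at 17°N:
f = 2Ω sin φ = 2 × 7.29×10⁻⁵ × sin 17° = 4.26×10⁻⁵ s⁻¹
Geostrophic balance rearranged: |∂P/∂n| = f ρ V_g
|∂P/∂n| = 4.26×10⁻⁵ × 0.782 × 18.0 = 6.00×10⁻⁴ Pa/m
Isobar spacing: Δn = ΔP/|∂P/∂n| = 800 Pa / 6.00×10⁻⁴ Pa/m = 1333269 m ≈ 1330 km

1330 km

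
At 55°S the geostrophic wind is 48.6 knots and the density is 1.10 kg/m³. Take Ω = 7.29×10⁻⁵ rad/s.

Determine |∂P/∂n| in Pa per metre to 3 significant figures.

Coriolis parameter at 55°S:
f = 2Ω sin φ = 2 × 7.29×10⁻⁵ × sin 55° = 1.19×10⁻⁴ s⁻¹
Wind speed in SI: 48.6 knots = 25.0 m/s
Geostrophic balance rearranged: |∂P/∂n| = f ρ V_g
|∂P/∂n| = 1.19×10⁻⁴ × 1.10 × 25.0 = 3.28×10⁻³ Pa/m

3.28×10⁻³ Pa/m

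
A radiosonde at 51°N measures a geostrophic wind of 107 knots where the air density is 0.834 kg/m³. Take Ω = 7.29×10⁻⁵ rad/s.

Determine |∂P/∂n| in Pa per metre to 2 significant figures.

Coriolis parameter at 51°N:
f = 2Ω sin φ = 2 × 7.29×10⁻⁵ × sin 51° = 1.13×10⁻⁴ s⁻¹
Wind speed in SI: 107 knots = 55.0 m/s
Geostrophic balance rearranged: |∂P/∂n| = f ρ V_g
|∂P/∂n| = 1.13×10⁻⁴ × 0.834 × 55.0 = 5.20×10⁻³ Pa/m

5.2×10⁻³ Pa/m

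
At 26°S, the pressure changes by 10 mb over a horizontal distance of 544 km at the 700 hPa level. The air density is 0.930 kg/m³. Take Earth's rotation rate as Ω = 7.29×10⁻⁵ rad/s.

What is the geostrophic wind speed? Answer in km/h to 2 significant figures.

110 km/h

Coriolis parameter at 26°S:
f = 2Ω sin φ = 2 × 7.29×10⁻⁵ × sin 26° = 6.39×10⁻⁵ s⁻¹
Pressure gradient: |∂P/∂n| = 1000 Pa / 544000 m = 1.84×10⁻³ Pa/m
Geostrophic balance (pressure-gradient force = Coriolis force):
V_g = (1/(fρ)) |∂P/∂n| = 1.84×10⁻³ / (6.39×10⁻⁵ × 0.930) = 30.9 m/s
Converting: 30.9 m/s × 3.6 = 110 km/h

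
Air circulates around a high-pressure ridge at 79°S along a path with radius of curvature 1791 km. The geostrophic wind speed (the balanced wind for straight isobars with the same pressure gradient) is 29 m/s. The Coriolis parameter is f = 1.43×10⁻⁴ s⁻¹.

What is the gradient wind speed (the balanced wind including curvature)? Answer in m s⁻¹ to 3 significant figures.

33.3 m s⁻¹

Around a high, pressure-gradient force acts outward with centrifugal, so Coriolis balances both:
fV = (1/ρ)|∂P/∂n| + V²/R  →  V² − fR·V + fR·V_g = 0
With fR = 1.43×10⁻⁴ × 1791×10³ m = 256 m/s:
V = [fR − √((fR)² − 4 fR V_g)]/2 = [256 − √(256² − 4×256×29)]/2 = 33.3 m/s
Supergeostrophic (V > V_g = 29 m/s), as expected around a high.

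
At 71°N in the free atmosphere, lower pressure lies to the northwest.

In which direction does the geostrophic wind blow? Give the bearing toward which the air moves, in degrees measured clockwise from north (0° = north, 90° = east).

The pressure-gradient force points toward the northwest (bearing 315°).
Geostrophic balance: in the Northern Hemisphere the Coriolis force deflects motion to the right, so the geostrophic wind blows 90° to the right of the pressure-gradient force (low pressure on the left).
Rotating 315° by 90° clockwise gives 045° — the wind blows toward the northeast.

045°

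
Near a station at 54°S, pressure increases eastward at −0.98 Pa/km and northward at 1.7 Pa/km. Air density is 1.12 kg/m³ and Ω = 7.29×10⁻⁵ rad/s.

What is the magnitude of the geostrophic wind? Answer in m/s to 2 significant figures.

15 m/s

Coriolis parameter at 54°S:
f = 2Ω sin φ = 2 × 7.29×10⁻⁵ × sin 54° = 1.18×10⁻⁴ s⁻¹
In the Southern Hemisphere f is negative: f = −1.18×10⁻⁴ s⁻¹.
Component geostrophic relations (x east, y north):
u_g = −(1/(fρ)) ∂P/∂y,  v_g = (1/(fρ)) ∂P/∂x
u_g = −(1.7×10⁻³)/(−1.18×10⁻⁴ × 1.12) = 12.9 m/s;  v_g = (−0.98×10⁻³)/(−1.18×10⁻⁴ × 1.12) = 7.42 m/s
|V_g| = √(u_g² + v_g²) = 14.9 m/s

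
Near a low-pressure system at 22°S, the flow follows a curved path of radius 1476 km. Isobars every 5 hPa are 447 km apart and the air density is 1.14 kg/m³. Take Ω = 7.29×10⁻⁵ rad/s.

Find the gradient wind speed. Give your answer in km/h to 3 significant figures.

54.5 km/h

Coriolis parameter at 22°S:
f = 2Ω sin φ = 2 × 7.29×10⁻⁵ × sin 22° = 5.46×10⁻⁵ s⁻¹
Pressure gradient: |∂P/∂n| = 500 Pa / 447000 m = 1.12×10⁻³ Pa/m
Geostrophic speed: V_g = |∂P/∂n|/(fρ) = 1.12×10⁻³/(5.46×10⁻⁵ × 1.14) = 18.0 m/s
Around a low, centrifugal force acts outward with Coriolis, so pressure-gradient force balances both:
(1/ρ)|∂P/∂n| = fV + V²/R  →  V² + fR·V − fR·V_g = 0
With fR = 5.46×10⁻⁵ × 1476×10³ m = 80.6 m/s:
V = [−fR + √((fR)² + 4 fR V_g)]/2 = [−80.6 + √(80.6² + 4×80.6×18)]/2 = 15.1 m/s
Subgeostrophic (V < V_g = 18 m/s), as expected around a low.
Converting: 15.1 m/s × 3.6 = 54.5 km/h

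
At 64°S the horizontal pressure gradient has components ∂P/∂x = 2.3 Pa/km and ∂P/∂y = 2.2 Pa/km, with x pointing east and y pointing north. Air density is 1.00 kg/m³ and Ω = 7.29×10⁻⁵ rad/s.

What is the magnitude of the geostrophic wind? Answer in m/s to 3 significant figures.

24.3 m/s

Coriolis parameter at 64°S:
f = 2Ω sin φ = 2 × 7.29×10⁻⁵ × sin 64° = 1.31×10⁻⁴ s⁻¹
In the Southern Hemisphere f is negative: f = −1.31×10⁻⁴ s⁻¹.
Component geostrophic relations (x east, y north):
u_g = −(1/(fρ)) ∂P/∂y,  v_g = (1/(fρ)) ∂P/∂x
u_g = −(2.2×10⁻³)/(−1.31×10⁻⁴ × 1.00) = 16.8 m/s;  v_g = (2.3×10⁻³)/(−1.31×10⁻⁴ × 1.00) = −17.6 m/s
|V_g| = √(u_g² + v_g²) = 24.3 m/s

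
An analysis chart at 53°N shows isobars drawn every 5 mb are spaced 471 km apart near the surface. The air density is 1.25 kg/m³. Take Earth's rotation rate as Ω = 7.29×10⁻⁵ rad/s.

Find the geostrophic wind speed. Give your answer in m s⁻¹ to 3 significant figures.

Coriolis parameter at 53°N:
f = 2Ω sin φ = 2 × 7.29×10⁻⁵ × sin 53° = 1.16×10⁻⁴ s⁻¹
Pressure gradient: |∂P/∂n| = 500 Pa / 471000 m = 1.06×10⁻³ Pa/m
Geostrophic balance (pressure-gradient force = Coriolis force):
V_g = (1/(fρ)) |∂P/∂n| = 1.06×10⁻³ / (1.16×10⁻⁴ × 1.25) = 7.29 m/s

7.29 m s⁻¹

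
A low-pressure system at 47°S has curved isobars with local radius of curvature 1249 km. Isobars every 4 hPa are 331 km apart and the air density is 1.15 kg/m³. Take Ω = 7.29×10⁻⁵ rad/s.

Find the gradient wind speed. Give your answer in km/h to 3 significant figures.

33.2 km/h

Coriolis parameter at 47°S:
f = 2Ω sin φ = 2 × 7.29×10⁻⁵ × sin 47° = 1.07×10⁻⁴ s⁻¹
Pressure gradient: |∂P/∂n| = 400 Pa / 331000 m = 1.21×10⁻³ Pa/m
Geostrophic speed: V_g = |∂P/∂n|/(fρ) = 1.21×10⁻³/(1.07×10⁻⁴ × 1.15) = 9.85 m/s
Around a low, centrifugal force acts outward with Coriolis, so pressure-gradient force balances both:
(1/ρ)|∂P/∂n| = fV + V²/R  →  V² + fR·V − fR·V_g = 0
With fR = 1.07×10⁻⁴ × 1249×10³ m = 133 m/s:
V = [−fR + √((fR)² + 4 fR V_g)]/2 = [−133 + √(133² + 4×133×9.85)]/2 = 9.22 m/s
Subgeostrophic (V < V_g = 9.85 m/s), as expected around a low.
Converting: 9.22 m/s × 3.6 = 33.2 km/h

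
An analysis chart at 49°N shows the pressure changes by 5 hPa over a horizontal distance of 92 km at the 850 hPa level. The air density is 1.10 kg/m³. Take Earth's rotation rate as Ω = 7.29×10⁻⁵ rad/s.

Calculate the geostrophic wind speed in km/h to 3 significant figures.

Coriolis parameter at 49°N:
f = 2Ω sin φ = 2 × 7.29×10⁻⁵ × sin 49° = 1.10×10⁻⁴ s⁻¹
Pressure gradient: |∂P/∂n| = 500 Pa / 92000 m = 5.43×10⁻³ Pa/m
Geostrophic balance (pressure-gradient force = Coriolis force):
V_g = (1/(fρ)) |∂P/∂n| = 5.43×10⁻³ / (1.10×10⁻⁴ × 1.10) = 44.9 m/s
Converting: 44.9 m/s × 3.6 = 162 km/h

162 km/h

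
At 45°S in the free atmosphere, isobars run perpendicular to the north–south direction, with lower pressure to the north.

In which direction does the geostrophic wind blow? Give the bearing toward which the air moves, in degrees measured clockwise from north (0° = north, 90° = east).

The pressure-gradient force points toward the north (bearing 000°).
Geostrophic balance: in the Southern Hemisphere the Coriolis force deflects motion to the left, so the geostrophic wind blows 90° to the left of the pressure-gradient force (low pressure on the right).
Rotating 000° by 90° counterclockwise gives 270° — the wind blows toward the west.

270°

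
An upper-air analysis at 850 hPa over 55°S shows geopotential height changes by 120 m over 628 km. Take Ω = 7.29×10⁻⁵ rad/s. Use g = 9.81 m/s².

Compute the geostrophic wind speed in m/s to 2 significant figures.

Coriolis parameter at 55°S:
f = 2Ω sin φ = 2 × 7.29×10⁻⁵ × sin 55° = 1.19×10⁻⁴ s⁻¹
Height gradient: |∂Z/∂n| = 120 m / 628000 m = 1.91×10⁻⁴
On a pressure surface, geostrophic balance gives V_g = (g/f)|∂Z/∂n|:
V_g = 9.81 × 1.91×10⁻⁴ / 1.19×10⁻⁴ = 15.7 m/s

16 m/s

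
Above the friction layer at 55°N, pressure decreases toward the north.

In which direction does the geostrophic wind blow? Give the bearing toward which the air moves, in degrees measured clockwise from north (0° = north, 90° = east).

The pressure-gradient force points toward the north (bearing 000°).
Geostrophic balance: in the Northern Hemisphere the Coriolis force deflects motion to the right, so the geostrophic wind blows 90° to the right of the pressure-gradient force (low pressure on the left).
Rotating 000° by 90° clockwise gives 090° — the wind blows toward the east.

090°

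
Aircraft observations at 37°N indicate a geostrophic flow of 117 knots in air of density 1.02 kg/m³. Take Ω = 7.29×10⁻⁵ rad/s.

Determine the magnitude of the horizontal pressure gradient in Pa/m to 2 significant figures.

Coriolis parameter at 37°N:
f = 2Ω sin φ = 2 × 7.29×10⁻⁵ × sin 37° = 8.77×10⁻⁵ s⁻¹
Wind speed in SI: 117 knots = 60.2 m/s
Geostrophic balance rearranged: |∂P/∂n| = f ρ V_g
|∂P/∂n| = 8.77×10⁻⁵ × 1.02 × 60.2 = 5.39×10⁻³ Pa/m

5.4×10⁻³ Pa/m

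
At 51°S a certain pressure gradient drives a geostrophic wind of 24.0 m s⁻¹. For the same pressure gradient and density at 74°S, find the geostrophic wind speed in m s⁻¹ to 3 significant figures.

With the same pressure gradient and density, V_g ∝ 1/f ∝ 1/sin φ.
V₂ = V₁ · sin φ₁ / sin φ₂ = 24.0 × sin 51° / sin 74°
V₂ = 24.0 × 0.7771/0.9613 = 19.4 m s⁻¹

19.4 m s⁻¹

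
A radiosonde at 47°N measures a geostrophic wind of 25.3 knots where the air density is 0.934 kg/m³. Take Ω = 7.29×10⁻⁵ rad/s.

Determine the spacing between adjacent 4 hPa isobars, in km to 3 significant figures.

309 km

Coriolis parameter at 47°N:
f = 2Ω sin φ = 2 × 7.29×10⁻⁵ × sin 47° = 1.07×10⁻⁴ s⁻¹
Wind speed in SI: 25.3 knots = 13.0 m/s
Geostrophic balance rearranged: |∂P/∂n| = f ρ V_g
|∂P/∂n| = 1.07×10⁻⁴ × 0.934 × 13.0 = 1.30×10⁻³ Pa/m
Isobar spacing: Δn = ΔP/|∂P/∂n| = 400 Pa / 1.30×10⁻³ Pa/m = 308581 m ≈ 309 km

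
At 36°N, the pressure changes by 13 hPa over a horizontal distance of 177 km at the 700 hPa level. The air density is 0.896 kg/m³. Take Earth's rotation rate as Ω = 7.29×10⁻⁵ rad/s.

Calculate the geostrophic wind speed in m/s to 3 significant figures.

Coriolis parameter at 36°N:
f = 2Ω sin φ = 2 × 7.29×10⁻⁵ × sin 36° = 8.57×10⁻⁵ s⁻¹
Pressure gradient: |∂P/∂n| = 1300 Pa / 177000 m = 7.34×10⁻³ Pa/m
Geostrophic balance (pressure-gradient force = Coriolis force):
V_g = (1/(fρ)) |∂P/∂n| = 7.34×10⁻³ / (8.57×10⁻⁵ × 0.896) = 95.7 m/s

95.7 m/s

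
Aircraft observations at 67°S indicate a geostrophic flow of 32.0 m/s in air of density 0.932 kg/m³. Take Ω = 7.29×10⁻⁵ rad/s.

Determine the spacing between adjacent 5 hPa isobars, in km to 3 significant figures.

125 km

Coriolis parameter at 67°S:
f = 2Ω sin φ = 2 × 7.29×10⁻⁵ × sin 67° = 1.34×10⁻⁴ s⁻¹
Geostrophic balance rearranged: |∂P/∂n| = f ρ V_g
|∂P/∂n| = 1.34×10⁻⁴ × 0.932 × 32.0 = 4.00×10⁻³ Pa/m
Isobar spacing: Δn = ΔP/|∂P/∂n| = 500 Pa / 4.00×10⁻³ Pa/m = 124917 m ≈ 125 km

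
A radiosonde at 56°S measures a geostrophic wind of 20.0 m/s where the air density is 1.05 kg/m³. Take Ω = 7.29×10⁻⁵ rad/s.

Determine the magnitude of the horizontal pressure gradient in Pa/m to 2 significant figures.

Coriolis parameter at 56°S:
f = 2Ω sin φ = 2 × 7.29×10⁻⁵ × sin 56° = 1.21×10⁻⁴ s⁻¹
Geostrophic balance rearranged: |∂P/∂n| = f ρ V_g
|∂P/∂n| = 1.21×10⁻⁴ × 1.05 × 20.0 = 2.54×10⁻³ Pa/m

2.5×10⁻³ Pa/m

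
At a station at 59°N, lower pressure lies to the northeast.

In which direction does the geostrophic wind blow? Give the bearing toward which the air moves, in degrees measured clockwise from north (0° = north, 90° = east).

The pressure-gradient force points toward the northeast (bearing 045°).
Geostrophic balance: in the Northern Hemisphere the Coriolis force deflects motion to the right, so the geostrophic wind blows 90° to the right of the pressure-gradient force (low pressure on the left).
Rotating 045° by 90° clockwise gives 135° — the wind blows toward the southeast.

135°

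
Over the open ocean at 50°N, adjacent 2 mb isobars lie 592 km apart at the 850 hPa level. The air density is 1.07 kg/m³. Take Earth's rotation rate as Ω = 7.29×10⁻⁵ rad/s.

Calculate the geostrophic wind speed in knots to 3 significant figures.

Coriolis parameter at 50°N:
f = 2Ω sin φ = 2 × 7.29×10⁻⁵ × sin 50° = 1.12×10⁻⁴ s⁻¹
Pressure gradient: |∂P/∂n| = 200 Pa / 592000 m = 3.38×10⁻⁴ Pa/m
Geostrophic balance (pressure-gradient force = Coriolis force):
V_g = (1/(fρ)) |∂P/∂n| = 3.38×10⁻⁴ / (1.12×10⁻⁴ × 1.07) = 2.83 m/s
Converting: 2.83 m/s × 1.944 = 5.50 knots

5.50 knots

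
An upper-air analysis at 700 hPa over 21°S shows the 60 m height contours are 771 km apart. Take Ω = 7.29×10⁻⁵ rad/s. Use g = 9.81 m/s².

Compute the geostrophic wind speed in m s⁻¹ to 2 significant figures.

15 m s⁻¹

Coriolis parameter at 21°S:
f = 2Ω sin φ = 2 × 7.29×10⁻⁵ × sin 21° = 5.23×10⁻⁵ s⁻¹
Height gradient: |∂Z/∂n| = 60 m / 771000 m = 7.78×10⁻⁵
On a pressure surface, geostrophic balance gives V_g = (g/f)|∂Z/∂n|:
V_g = 9.81 × 7.78×10⁻⁵ / 5.23×10⁻⁵ = 14.6 m/s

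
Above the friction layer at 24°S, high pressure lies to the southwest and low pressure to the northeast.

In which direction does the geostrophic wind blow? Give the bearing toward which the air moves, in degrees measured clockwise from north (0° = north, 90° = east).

The pressure-gradient force points toward the northeast (bearing 045°).
Geostrophic balance: in the Southern Hemisphere the Coriolis force deflects motion to the left, so the geostrophic wind blows 90° to the left of the pressure-gradient force (low pressure on the right).
Rotating 045° by 90° counterclockwise gives 315° — the wind blows toward the northwest.

315°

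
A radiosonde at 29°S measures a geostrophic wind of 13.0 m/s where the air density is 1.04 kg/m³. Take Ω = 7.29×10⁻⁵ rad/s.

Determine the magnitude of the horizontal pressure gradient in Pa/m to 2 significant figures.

9.6×10⁻⁴ Pa/m

Coriolis parameter at 29°S:
f = 2Ω sin φ = 2 × 7.29×10⁻⁵ × sin 29° = 7.07×10⁻⁵ s⁻¹
Geostrophic balance rearranged: |∂P/∂n| = f ρ V_g
|∂P/∂n| = 7.07×10⁻⁵ × 1.04 × 13.0 = 9.56×10⁻⁴ Pa/m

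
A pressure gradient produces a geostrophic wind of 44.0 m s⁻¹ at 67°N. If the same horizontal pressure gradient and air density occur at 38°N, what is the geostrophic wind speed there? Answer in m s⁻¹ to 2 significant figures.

66 m s⁻¹

With the same pressure gradient and density, V_g ∝ 1/f ∝ 1/sin φ.
V₂ = V₁ · sin φ₁ / sin φ₂ = 44.0 × sin 67° / sin 38°
V₂ = 44.0 × 0.9205/0.6157 = 66 m s⁻¹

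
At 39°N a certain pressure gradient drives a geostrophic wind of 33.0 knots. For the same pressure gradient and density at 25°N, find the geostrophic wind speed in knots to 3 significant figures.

With the same pressure gradient and density, V_g ∝ 1/f ∝ 1/sin φ.
V₂ = V₁ · sin φ₁ / sin φ₂ = 33.0 × sin 39° / sin 25°
V₂ = 33.0 × 0.6293/0.4226 = 49.1 knots

49.1 knots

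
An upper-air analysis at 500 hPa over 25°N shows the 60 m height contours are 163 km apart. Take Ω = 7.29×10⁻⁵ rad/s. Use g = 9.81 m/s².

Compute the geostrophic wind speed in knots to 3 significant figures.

Coriolis parameter at 25°N:
f = 2Ω sin φ = 2 × 7.29×10⁻⁵ × sin 25° = 6.16×10⁻⁵ s⁻¹
Height gradient: |∂Z/∂n| = 60 m / 163000 m = 3.68×10⁻⁴
On a pressure surface, geostrophic balance gives V_g = (g/f)|∂Z/∂n|:
V_g = 9.81 × 3.68×10⁻⁴ / 6.16×10⁻⁵ = 58.6 m/s
Converting: 58.6 m/s × 1.944 = 114 knots

114 knots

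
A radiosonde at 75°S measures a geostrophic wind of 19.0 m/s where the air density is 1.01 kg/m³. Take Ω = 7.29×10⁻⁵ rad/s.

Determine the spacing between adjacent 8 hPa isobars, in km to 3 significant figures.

296 km

Coriolis parameter at 75°S:
f = 2Ω sin φ = 2 × 7.29×10⁻⁵ × sin 75° = 1.41×10⁻⁴ s⁻¹
Geostrophic balance rearranged: |∂P/∂n| = f ρ V_g
|∂P/∂n| = 1.41×10⁻⁴ × 1.01 × 19.0 = 2.70×10⁻³ Pa/m
Isobar spacing: Δn = ΔP/|∂P/∂n| = 800 Pa / 2.70×10⁻³ Pa/m = 296015 m ≈ 296 km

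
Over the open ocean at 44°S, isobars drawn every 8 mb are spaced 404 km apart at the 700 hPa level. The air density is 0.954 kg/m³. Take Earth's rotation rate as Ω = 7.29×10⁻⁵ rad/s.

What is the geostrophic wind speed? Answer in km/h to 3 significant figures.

Coriolis parameter at 44°S:
f = 2Ω sin φ = 2 × 7.29×10⁻⁵ × sin 44° = 1.01×10⁻⁴ s⁻¹
Pressure gradient: |∂P/∂n| = 800 Pa / 404000 m = 1.98×10⁻³ Pa/m
Geostrophic balance (pressure-gradient force = Coriolis force):
V_g = (1/(fρ)) |∂P/∂n| = 1.98×10⁻³ / (1.01×10⁻⁴ × 0.954) = 20.5 m/s
Converting: 20.5 m/s × 3.6 = 73.8 km/h

73.8 km/h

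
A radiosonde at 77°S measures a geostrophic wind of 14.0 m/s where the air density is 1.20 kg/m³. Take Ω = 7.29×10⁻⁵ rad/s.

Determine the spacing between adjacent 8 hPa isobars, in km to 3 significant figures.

335 km

Coriolis parameter at 77°S:
f = 2Ω sin φ = 2 × 7.29×10⁻⁵ × sin 77° = 1.42×10⁻⁴ s⁻¹
Geostrophic balance rearranged: |∂P/∂n| = f ρ V_g
|∂P/∂n| = 1.42×10⁻⁴ × 1.20 × 14.0 = 2.39×10⁻³ Pa/m
Isobar spacing: Δn = ΔP/|∂P/∂n| = 800 Pa / 2.39×10⁻³ Pa/m = 335196 m ≈ 335 km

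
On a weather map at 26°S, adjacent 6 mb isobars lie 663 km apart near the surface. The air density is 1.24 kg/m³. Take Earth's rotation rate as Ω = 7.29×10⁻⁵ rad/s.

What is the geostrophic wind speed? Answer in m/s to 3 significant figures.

Coriolis parameter at 26°S:
f = 2Ω sin φ = 2 × 7.29×10⁻⁵ × sin 26° = 6.39×10⁻⁵ s⁻¹
Pressure gradient: |∂P/∂n| = 600 Pa / 663000 m = 9.05×10⁻⁴ Pa/m
Geostrophic balance (pressure-gradient force = Coriolis force):
V_g = (1/(fρ)) |∂P/∂n| = 9.05×10⁻⁴ / (6.39×10⁻⁵ × 1.24) = 11.4 m/s

11.4 m/s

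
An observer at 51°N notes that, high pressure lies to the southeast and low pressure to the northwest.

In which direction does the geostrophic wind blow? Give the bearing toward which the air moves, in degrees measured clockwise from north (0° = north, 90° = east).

045°

The pressure-gradient force points toward the northwest (bearing 315°).
Geostrophic balance: in the Northern Hemisphere the Coriolis force deflects motion to the right, so the geostrophic wind blows 90° to the right of the pressure-gradient force (low pressure on the left).
Rotating 315° by 90° clockwise gives 045° — the wind blows toward the northeast.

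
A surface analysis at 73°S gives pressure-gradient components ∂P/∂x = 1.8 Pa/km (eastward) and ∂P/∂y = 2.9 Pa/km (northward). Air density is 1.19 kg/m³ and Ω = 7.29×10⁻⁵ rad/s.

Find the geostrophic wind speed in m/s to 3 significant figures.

Coriolis parameter at 73°S:
f = 2Ω sin φ = 2 × 7.29×10⁻⁵ × sin 73° = 1.39×10⁻⁴ s⁻¹
In the Southern Hemisphere f is negative: f = −1.39×10⁻⁴ s⁻¹.
Component geostrophic relations (x east, y north):
u_g = −(1/(fρ)) ∂P/∂y,  v_g = (1/(fρ)) ∂P/∂x
u_g = −(2.9×10⁻³)/(−1.39×10⁻⁴ × 1.19) = 17.5 m/s;  v_g = (1.8×10⁻³)/(−1.39×10⁻⁴ × 1.19) = −10.8 m/s
|V_g| = √(u_g² + v_g²) = 20.6 m/s

20.6 m/s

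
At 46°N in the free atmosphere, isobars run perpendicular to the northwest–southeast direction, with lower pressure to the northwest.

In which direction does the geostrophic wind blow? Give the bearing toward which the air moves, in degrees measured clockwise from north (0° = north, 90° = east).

045°

The pressure-gradient force points toward the northwest (bearing 315°).
Geostrophic balance: in the Northern Hemisphere the Coriolis force deflects motion to the right, so the geostrophic wind blows 90° to the right of the pressure-gradient force (low pressure on the left).
Rotating 315° by 90° clockwise gives 045° — the wind blows toward the northeast.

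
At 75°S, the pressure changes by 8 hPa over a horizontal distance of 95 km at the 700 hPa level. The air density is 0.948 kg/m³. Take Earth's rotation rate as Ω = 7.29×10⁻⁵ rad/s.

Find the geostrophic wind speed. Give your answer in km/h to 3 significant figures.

227 km/h

Coriolis parameter at 75°S:
f = 2Ω sin φ = 2 × 7.29×10⁻⁵ × sin 75° = 1.41×10⁻⁴ s⁻¹
Pressure gradient: |∂P/∂n| = 800 Pa / 95000 m = 8.42×10⁻³ Pa/m
Geostrophic balance (pressure-gradient force = Coriolis force):
V_g = (1/(fρ)) |∂P/∂n| = 8.42×10⁻³ / (1.41×10⁻⁴ × 0.948) = 63.1 m/s
Converting: 63.1 m/s × 3.6 = 227 km/h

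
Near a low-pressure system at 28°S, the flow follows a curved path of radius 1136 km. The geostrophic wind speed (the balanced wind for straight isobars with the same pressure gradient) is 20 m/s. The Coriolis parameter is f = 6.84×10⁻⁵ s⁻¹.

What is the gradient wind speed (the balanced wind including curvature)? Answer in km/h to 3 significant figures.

Around a low, centrifugal force acts outward with Coriolis, so pressure-gradient force balances both:
(1/ρ)|∂P/∂n| = fV + V²/R  →  V² + fR·V − fR·V_g = 0
With fR = 6.84×10⁻⁵ × 1136×10³ m = 77.7 m/s:
V = [−fR + √((fR)² + 4 fR V_g)]/2 = [−77.7 + √(77.7² + 4×77.7×20)]/2 = 16.5 m/s
Subgeostrophic (V < V_g = 20 m/s), as expected around a low.
Converting: 16.5 m/s × 3.6 = 59.4 km/h

59.4 km/h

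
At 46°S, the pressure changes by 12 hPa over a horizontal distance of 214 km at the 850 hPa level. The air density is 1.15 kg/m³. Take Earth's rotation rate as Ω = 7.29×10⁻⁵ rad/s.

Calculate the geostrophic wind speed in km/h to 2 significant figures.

Coriolis parameter at 46°S:
f = 2Ω sin φ = 2 × 7.29×10⁻⁵ × sin 46° = 1.05×10⁻⁴ s⁻¹
Pressure gradient: |∂P/∂n| = 1200 Pa / 214000 m = 5.61×10⁻³ Pa/m
Geostrophic balance (pressure-gradient force = Coriolis force):
V_g = (1/(fρ)) |∂P/∂n| = 5.61×10⁻³ / (1.05×10⁻⁴ × 1.15) = 46.5 m/s
Converting: 46.5 m/s × 3.6 = 170 km/h

170 km/h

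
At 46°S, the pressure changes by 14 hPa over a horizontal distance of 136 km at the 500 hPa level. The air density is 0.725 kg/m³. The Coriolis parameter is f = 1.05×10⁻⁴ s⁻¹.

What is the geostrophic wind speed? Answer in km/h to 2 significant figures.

490 km/h

Pressure gradient: |∂P/∂n| = 1400 Pa / 136000 m = 1.03×10⁻² Pa/m
Geostrophic balance (pressure-gradient force = Coriolis force):
V_g = (1/(fρ)) |∂P/∂n| = 1.03×10⁻² / (1.05×10⁻⁴ × 0.725) = 135 m/s
Converting: 135 m/s × 3.6 = 490 km/h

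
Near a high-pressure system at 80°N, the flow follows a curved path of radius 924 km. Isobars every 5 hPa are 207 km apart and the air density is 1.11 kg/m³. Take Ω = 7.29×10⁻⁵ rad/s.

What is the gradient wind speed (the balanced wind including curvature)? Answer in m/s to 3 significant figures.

17.5 m/s

Coriolis parameter at 80°N:
f = 2Ω sin φ = 2 × 7.29×10⁻⁵ × sin 80° = 1.44×10⁻⁴ s⁻¹
Pressure gradient: |∂P/∂n| = 500 Pa / 207000 m = 2.42×10⁻³ Pa/m
Geostrophic speed: V_g = |∂P/∂n|/(fρ) = 2.42×10⁻³/(1.44×10⁻⁴ × 1.11) = 15.2 m/s
Around a high, pressure-gradient force acts outward with centrifugal, so Coriolis balances both:
fV = (1/ρ)|∂P/∂n| + V²/R  →  V² − fR·V + fR·V_g = 0
With fR = 1.44×10⁻⁴ × 924×10³ m = 133 m/s:
V = [fR − √((fR)² − 4 fR V_g)]/2 = [133 − √(133² − 4×133×15.2)]/2 = 17.5 m/s
Supergeostrophic (V > V_g = 15.2 m/s), as expected around a high.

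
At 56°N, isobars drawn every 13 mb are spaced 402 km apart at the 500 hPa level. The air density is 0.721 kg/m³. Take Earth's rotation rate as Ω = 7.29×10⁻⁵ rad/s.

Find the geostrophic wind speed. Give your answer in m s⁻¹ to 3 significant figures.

Coriolis parameter at 56°N:
f = 2Ω sin φ = 2 × 7.29×10⁻⁵ × sin 56° = 1.21×10⁻⁴ s⁻¹
Pressure gradient: |∂P/∂n| = 1300 Pa / 402000 m = 3.23×10⁻³ Pa/m
Geostrophic balance (pressure-gradient force = Coriolis force):
V_g = (1/(fρ)) |∂P/∂n| = 3.23×10⁻³ / (1.21×10⁻⁴ × 0.721) = 37.1 m/s

37.1 m s⁻¹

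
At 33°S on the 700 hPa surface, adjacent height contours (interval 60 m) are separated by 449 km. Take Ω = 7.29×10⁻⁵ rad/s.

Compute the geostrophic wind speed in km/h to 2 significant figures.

Coriolis parameter at 33°S:
f = 2Ω sin φ = 2 × 7.29×10⁻⁵ × sin 33° = 7.94×10⁻⁵ s⁻¹
Height gradient: |∂Z/∂n| = 60 m / 449000 m = 1.34×10⁻⁴
On a pressure surface, geostrophic balance gives V_g = (g/f)|∂Z/∂n|:
V_g = 9.81 × 1.34×10⁻⁴ / 7.94×10⁻⁵ = 16.5 m/s
Converting: 16.5 m/s × 3.6 = 59 km/h

59 km/h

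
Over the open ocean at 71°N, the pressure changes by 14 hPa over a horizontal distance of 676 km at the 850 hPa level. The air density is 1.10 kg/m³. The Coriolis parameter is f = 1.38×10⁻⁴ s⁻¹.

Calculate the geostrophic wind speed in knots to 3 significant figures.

26.5 knots

Pressure gradient: |∂P/∂n| = 1400 Pa / 676000 m = 2.07×10⁻³ Pa/m
Geostrophic balance (pressure-gradient force = Coriolis force):
V_g = (1/(fρ)) |∂P/∂n| = 2.07×10⁻³ / (1.38×10⁻⁴ × 1.10) = 13.6 m/s
Converting: 13.6 m/s × 1.944 = 26.5 knots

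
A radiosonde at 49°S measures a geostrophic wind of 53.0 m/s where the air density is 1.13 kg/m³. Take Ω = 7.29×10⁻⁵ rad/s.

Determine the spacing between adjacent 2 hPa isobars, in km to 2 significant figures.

Coriolis parameter at 49°S:
f = 2Ω sin φ = 2 × 7.29×10⁻⁵ × sin 49° = 1.10×10⁻⁴ s⁻¹
Geostrophic balance rearranged: |∂P/∂n| = f ρ V_g
|∂P/∂n| = 1.10×10⁻⁴ × 1.13 × 53.0 = 6.59×10⁻³ Pa/m
Isobar spacing: Δn = ΔP/|∂P/∂n| = 200 Pa / 6.59×10⁻³ Pa/m = 30349 m ≈ 30 km

30 km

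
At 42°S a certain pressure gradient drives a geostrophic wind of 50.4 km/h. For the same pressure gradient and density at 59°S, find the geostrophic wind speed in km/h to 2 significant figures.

With the same pressure gradient and density, V_g ∝ 1/f ∝ 1/sin φ.
V₂ = V₁ · sin φ₁ / sin φ₂ = 50.4 × sin 42° / sin 59°
V₂ = 50.4 × 0.6691/0.8572 = 39 km/h

39 km/h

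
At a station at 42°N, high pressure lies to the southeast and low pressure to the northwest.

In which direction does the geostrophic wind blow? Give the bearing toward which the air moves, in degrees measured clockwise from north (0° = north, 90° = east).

The pressure-gradient force points toward the northwest (bearing 315°).
Geostrophic balance: in the Northern Hemisphere the Coriolis force deflects motion to the right, so the geostrophic wind blows 90° to the right of the pressure-gradient force (low pressure on the left).
Rotating 315° by 90° clockwise gives 045° — the wind blows toward the northeast.

045°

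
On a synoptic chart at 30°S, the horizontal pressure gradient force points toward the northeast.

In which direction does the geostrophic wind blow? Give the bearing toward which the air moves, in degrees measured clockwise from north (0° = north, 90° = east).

315°

The pressure-gradient force points toward the northeast (bearing 045°).
Geostrophic balance: in the Southern Hemisphere the Coriolis force deflects motion to the left, so the geostrophic wind blows 90° to the left of the pressure-gradient force (low pressure on the right).
Rotating 045° by 90° counterclockwise gives 315° — the wind blows toward the northwest.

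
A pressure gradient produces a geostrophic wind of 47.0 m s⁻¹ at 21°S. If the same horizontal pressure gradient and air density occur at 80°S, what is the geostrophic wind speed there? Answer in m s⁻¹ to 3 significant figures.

With the same pressure gradient and density, V_g ∝ 1/f ∝ 1/sin φ.
V₂ = V₁ · sin φ₁ / sin φ₂ = 47.0 × sin 21° / sin 80°
V₂ = 47.0 × 0.3584/0.9848 = 17.1 m s⁻¹

17.1 m s⁻¹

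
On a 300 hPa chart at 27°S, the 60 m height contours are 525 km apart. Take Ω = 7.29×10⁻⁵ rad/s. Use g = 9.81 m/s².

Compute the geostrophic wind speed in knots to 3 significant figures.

Coriolis parameter at 27°S:
f = 2Ω sin φ = 2 × 7.29×10⁻⁵ × sin 27° = 6.62×10⁻⁵ s⁻¹
Height gradient: |∂Z/∂n| = 60 m / 525000 m = 1.14×10⁻⁴
On a pressure surface, geostrophic balance gives V_g = (g/f)|∂Z/∂n|:
V_g = 9.81 × 1.14×10⁻⁴ / 6.62×10⁻⁵ = 16.9 m/s
Converting: 16.9 m/s × 1.944 = 32.9 knots

32.9 knots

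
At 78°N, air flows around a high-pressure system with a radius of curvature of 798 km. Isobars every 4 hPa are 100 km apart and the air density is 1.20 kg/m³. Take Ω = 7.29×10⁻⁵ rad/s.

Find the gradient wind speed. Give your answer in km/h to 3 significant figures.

Coriolis parameter at 78°N:
f = 2Ω sin φ = 2 × 7.29×10⁻⁵ × sin 78° = 1.43×10⁻⁴ s⁻¹
Pressure gradient: |∂P/∂n| = 400 Pa / 100000 m = 4.00×10⁻³ Pa/m
Geostrophic speed: V_g = |∂P/∂n|/(fρ) = 4.00×10⁻³/(1.43×10⁻⁴ × 1.20) = 23.4 m/s
Around a high, pressure-gradient force acts outward with centrifugal, so Coriolis balances both:
fV = (1/ρ)|∂P/∂n| + V²/R  →  V² − fR·V + fR·V_g = 0
With fR = 1.43×10⁻⁴ × 798×10³ m = 114 m/s:
V = [fR − √((fR)² − 4 fR V_g)]/2 = [114 − √(114² − 4×114×23.4)]/2 = 32.9 m/s
Supergeostrophic (V > V_g = 23.4 m/s), as expected around a high.
Converting: 32.9 m/s × 3.6 = 118 km/h

118 km/h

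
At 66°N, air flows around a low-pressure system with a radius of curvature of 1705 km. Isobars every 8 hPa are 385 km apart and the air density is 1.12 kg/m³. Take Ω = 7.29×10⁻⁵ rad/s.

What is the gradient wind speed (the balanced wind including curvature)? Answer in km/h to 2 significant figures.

Coriolis parameter at 66°N:
f = 2Ω sin φ = 2 × 7.29×10⁻⁵ × sin 66° = 1.33×10⁻⁴ s⁻¹
Pressure gradient: |∂P/∂n| = 800 Pa / 385000 m = 2.08×10⁻³ Pa/m
Geostrophic speed: V_g = |∂P/∂n|/(fρ) = 2.08×10⁻³/(1.33×10⁻⁴ × 1.12) = 13.9 m/s
Around a low, centrifugal force acts outward with Coriolis, so pressure-gradient force balances both:
(1/ρ)|∂P/∂n| = fV + V²/R  →  V² + fR·V − fR·V_g = 0
With fR = 1.33×10⁻⁴ × 1705×10³ m = 227 m/s:
V = [−fR + √((fR)² + 4 fR V_g)]/2 = [−227 + √(227² + 4×227×13.9)]/2 = 13.2 m/s
Subgeostrophic (V < V_g = 13.9 m/s), as expected around a low.
Converting: 13.2 m/s × 3.6 = 47 km/h

47 km/h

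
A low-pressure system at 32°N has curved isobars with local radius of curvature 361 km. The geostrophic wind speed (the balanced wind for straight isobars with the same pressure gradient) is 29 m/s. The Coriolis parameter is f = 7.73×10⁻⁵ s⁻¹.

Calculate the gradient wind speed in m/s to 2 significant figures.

Around a low, centrifugal force acts outward with Coriolis, so pressure-gradient force balances both:
(1/ρ)|∂P/∂n| = fV + V²/R  →  V² + fR·V − fR·V_g = 0
With fR = 7.73×10⁻⁵ × 361×10³ m = 27.9 m/s:
V = [−fR + √((fR)² + 4 fR V_g)]/2 = [−27.9 + √(27.9² + 4×27.9×29)]/2 = 17.7 m/s
Subgeostrophic (V < V_g = 29 m/s), as expected around a low.

18 m/s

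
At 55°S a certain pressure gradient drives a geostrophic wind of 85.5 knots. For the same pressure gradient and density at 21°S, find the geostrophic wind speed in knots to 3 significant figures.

195 knots

With the same pressure gradient and density, V_g ∝ 1/f ∝ 1/sin φ.
V₂ = V₁ · sin φ₁ / sin φ₂ = 85.5 × sin 55° / sin 21°
V₂ = 85.5 × 0.8192/0.3584 = 195 knots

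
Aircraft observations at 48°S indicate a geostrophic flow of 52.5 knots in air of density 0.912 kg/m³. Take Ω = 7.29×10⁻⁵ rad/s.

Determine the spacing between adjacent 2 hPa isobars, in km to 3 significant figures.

Coriolis parameter at 48°S:
f = 2Ω sin φ = 2 × 7.29×10⁻⁵ × sin 48° = 1.08×10⁻⁴ s⁻¹
Wind speed in SI: 52.5 knots = 27.0 m/s
Geostrophic balance rearranged: |∂P/∂n| = f ρ V_g
|∂P/∂n| = 1.08×10⁻⁴ × 0.912 × 27.0 = 2.67×10⁻³ Pa/m
Isobar spacing: Δn = ΔP/|∂P/∂n| = 200 Pa / 2.67×10⁻³ Pa/m = 74939 m ≈ 74.9 km

74.9 km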